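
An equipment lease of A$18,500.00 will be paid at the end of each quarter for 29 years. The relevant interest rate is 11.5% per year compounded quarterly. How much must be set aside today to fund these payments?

This is an ordinary annuity: 116 payments of A$18,500.00 at the end of each quarter.
Periodic rate r = 0.115/4 per quarter; n is counted in quarters.
PV = PMT × [(1 − (1+r)^−n)/r] = 18,500 × [1 − (1+r)^−116] / r = A$619,457.24

A$619,457.24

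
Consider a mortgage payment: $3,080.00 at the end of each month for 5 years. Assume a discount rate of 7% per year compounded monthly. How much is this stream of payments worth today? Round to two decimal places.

$155,546.14

This is an ordinary annuity: 60 payments of $3,080.00 at the end of each month.
Periodic rate r = 0.07/12 per month; n is counted in months.
PV = PMT × [(1 − (1+r)^−n)/r] = 3,080 × [1 − (1+r)^−60] / r = $155,546.14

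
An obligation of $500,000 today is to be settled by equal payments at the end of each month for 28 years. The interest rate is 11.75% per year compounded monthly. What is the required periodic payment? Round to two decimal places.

$5,088.46

Level ordinary annuity; solve PV = PMT × [(1 − (1+r)^−n)/r] for PMT.
Periodic rate r = 0.1175/12 per month; n is counted in months.
With n = 336: PMT = 500,000 / ([(1 − (1+r)^−n)/r]) = $5,088.46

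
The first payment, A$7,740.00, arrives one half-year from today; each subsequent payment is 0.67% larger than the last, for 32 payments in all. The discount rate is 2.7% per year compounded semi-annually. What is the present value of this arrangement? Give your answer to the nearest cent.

A$220,591.47

Periodic rate r = 0.027/2 per half-year; n is counted in half-years.
Growing ordinary annuity: PV = PMT₁ × [1 − ((1+g)/(1+r))^n] / (r − g) = 7,740 × [1 − ((1+0.0067)/(1+r))^32] / (r − 0.0067) = A$220,591.47.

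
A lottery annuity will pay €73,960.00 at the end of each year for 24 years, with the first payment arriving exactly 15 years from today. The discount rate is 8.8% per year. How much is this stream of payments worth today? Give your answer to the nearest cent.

Ordinary annuity of 24 payments, first payment at period 15.
Periodic rate r = 0.088 per year.
The ordinary-annuity PV formula values the stream one period before the first payment (period 14); discount that back 14 periods:
PV₀ = 73,960 × [1 − (1+r)^−24] / r × (1+r)^−14 = €223,964.31

€223,964.31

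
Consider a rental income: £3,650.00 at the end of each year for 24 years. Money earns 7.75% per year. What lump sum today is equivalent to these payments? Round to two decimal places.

£39,244.84

This is an ordinary annuity: 24 payments of £3,650.00 at the end of each year.
Periodic rate r = 0.0775 per year.
PV = PMT × [(1 − (1+r)^−n)/r] = 3,650 × [1 − (1+r)^−24] / r = £39,244.84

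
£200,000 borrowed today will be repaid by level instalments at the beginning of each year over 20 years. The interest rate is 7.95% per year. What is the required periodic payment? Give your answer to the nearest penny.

Level annuity due; solve PV = PMT × [(1 − (1+r)^−n)/r] × (1+r) for PMT.
Periodic rate r = 0.0795 per year.
With n = 20: PMT = 200,000 / ([(1 − (1+r)^−n)/r] × (1+r)) = £18,800.10

£18,800.10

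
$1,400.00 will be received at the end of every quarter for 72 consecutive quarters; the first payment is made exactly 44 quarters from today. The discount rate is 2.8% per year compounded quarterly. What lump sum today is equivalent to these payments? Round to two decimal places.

Ordinary annuity of 72 payments, first payment at period 44.
Periodic rate r = 0.028/4 per quarter; n is counted in quarters.
The ordinary-annuity PV formula values the stream one period before the first payment (period 43); discount that back 43 periods:
PV₀ = 1,400 × [1 − (1+r)^−72] / r × (1+r)^−43 = $58,502.14

$58,502.14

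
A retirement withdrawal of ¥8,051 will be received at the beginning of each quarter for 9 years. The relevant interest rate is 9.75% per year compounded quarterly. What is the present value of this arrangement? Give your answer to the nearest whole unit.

¥196,168

This is an annuity due: 36 payments of ¥8,051 at the beginning of each quarter.
Periodic rate r = 0.0975/4 per quarter; n is counted in quarters.
PV = PMT × [(1 − (1+r)^−n)/r] × (1+r) = 8,051 × [1 − (1+r)^−36] / r × (1+r) = ¥196,168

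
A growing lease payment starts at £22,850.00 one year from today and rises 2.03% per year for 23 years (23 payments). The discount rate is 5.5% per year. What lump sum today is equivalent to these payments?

£353,366.77

Periodic rate r = 0.055 per year.
Growing ordinary annuity: PV = PMT₁ × [1 − ((1+g)/(1+r))^n] / (r − g) = 22,850 × [1 − ((1+0.0203)/(1+r))^23] / (r − 0.0203) = £353,366.77.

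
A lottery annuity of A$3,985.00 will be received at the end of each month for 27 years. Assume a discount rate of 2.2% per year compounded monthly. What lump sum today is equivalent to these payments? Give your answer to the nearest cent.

This is an ordinary annuity: 324 payments of A$3,985.00 at the end of each month.
Periodic rate r = 0.022/12 per month; n is counted in months.
PV = PMT × [(1 − (1+r)^−n)/r] = 3,985 × [1 − (1+r)^−324] / r = A$972,887.59

A$972,887.59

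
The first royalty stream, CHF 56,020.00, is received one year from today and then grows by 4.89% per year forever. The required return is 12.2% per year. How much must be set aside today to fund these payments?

CHF 766,347.47

Periodic rate r = 0.122 per year.
Growing perpetuity (Gordon): PV = PMT₁ / (r − g) = 56,020 / (r − 0.0489) = CHF 766,347.47.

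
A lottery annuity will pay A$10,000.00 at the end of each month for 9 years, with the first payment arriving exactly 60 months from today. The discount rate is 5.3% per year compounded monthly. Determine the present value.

Ordinary annuity of 108 payments, first payment at period 60.
Periodic rate r = 0.053/12 per month; n is counted in months.
The ordinary-annuity PV formula values the stream one period before the first payment (period 59); discount that back 59 periods:
PV₀ = 10,000 × [1 − (1+r)^−108] / r × (1+r)^−59 = A$661,128.70

A$661,128.70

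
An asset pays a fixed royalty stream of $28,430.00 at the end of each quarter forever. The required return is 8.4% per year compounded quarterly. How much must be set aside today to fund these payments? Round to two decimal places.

$1,353,809.52

Periodic rate r = 0.084/4 per quarter.
Level perpetuity: PV = PMT / r = 28,430 / (0.084/4) = $1,353,809.52.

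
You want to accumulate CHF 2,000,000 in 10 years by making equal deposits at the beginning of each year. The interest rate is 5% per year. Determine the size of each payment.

Level annuity due; solve FV = PMT × [((1+r)^n − 1)/r] × (1+r) for PMT.
Periodic rate r = 0.05 per year.
With n = 10: PMT = 2,000,000 / ([((1+r)^n − 1)/r] × (1+r)) = CHF 151,437.29

CHF 151,437.29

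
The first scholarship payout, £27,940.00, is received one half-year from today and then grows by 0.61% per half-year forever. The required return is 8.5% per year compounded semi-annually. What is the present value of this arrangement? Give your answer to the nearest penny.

Periodic rate r = 0.085/2 per half-year.
Growing perpetuity (Gordon): PV = PMT₁ / (r − g) = 27,940 / (r − 0.0061) = £767,582.42.

£767,582.42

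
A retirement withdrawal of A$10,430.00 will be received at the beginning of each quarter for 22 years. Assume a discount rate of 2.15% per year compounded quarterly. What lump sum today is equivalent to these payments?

A$733,692.91

This is an annuity due: 88 payments of A$10,430.00 at the beginning of each quarter.
Periodic rate r = 0.0215/4 per quarter; n is counted in quarters.
PV = PMT × [(1 − (1+r)^−n)/r] × (1+r) = 10,430 × [1 − (1+r)^−88] / r × (1+r) = A$733,692.91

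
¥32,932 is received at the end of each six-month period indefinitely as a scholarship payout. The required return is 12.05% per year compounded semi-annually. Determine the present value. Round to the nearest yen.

Periodic rate r = 0.1205/2 per half-year.
Level perpetuity: PV = PMT / r = 32,932 / (0.1205/2) = ¥546,589.

¥546,589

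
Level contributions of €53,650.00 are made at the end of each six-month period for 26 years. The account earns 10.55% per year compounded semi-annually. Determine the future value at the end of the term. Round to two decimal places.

This is an ordinary annuity: 52 deposits of €53,650.00 at the end of each six-month period.
Periodic rate r = 0.1055/2 per half-year; n is counted in half-years.
FV = PMT × [((1+r)^n − 1)/r] = 53,650 × [(1+r)^52 − 1] / r = €13,714,889.44

€13,714,889.44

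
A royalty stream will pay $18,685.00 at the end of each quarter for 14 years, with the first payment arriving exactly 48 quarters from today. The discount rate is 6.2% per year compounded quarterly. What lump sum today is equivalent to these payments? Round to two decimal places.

$337,820.16

Ordinary annuity of 56 payments, first payment at period 48.
Periodic rate r = 0.062/4 per quarter; n is counted in quarters.
The ordinary-annuity PV formula values the stream one period before the first payment (period 47); discount that back 47 periods:
PV₀ = 18,685 × [1 − (1+r)^−56] / r × (1+r)^−47 = $337,820.16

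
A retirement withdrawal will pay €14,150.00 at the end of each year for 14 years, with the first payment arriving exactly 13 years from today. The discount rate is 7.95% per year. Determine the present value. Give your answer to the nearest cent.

€46,719.42

Ordinary annuity of 14 payments, first payment at period 13.
Periodic rate r = 0.0795 per year.
The ordinary-annuity PV formula values the stream one period before the first payment (period 12); discount that back 12 periods:
PV₀ = 14,150 × [1 − (1+r)^−14] / r × (1+r)^−12 = €46,719.42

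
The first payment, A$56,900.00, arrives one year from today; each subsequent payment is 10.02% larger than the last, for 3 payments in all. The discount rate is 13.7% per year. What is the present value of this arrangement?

A$145,325.20

Periodic rate r = 0.137 per year.
Growing ordinary annuity: PV = PMT₁ × [1 − ((1+g)/(1+r))^n] / (r − g) = 56,900 × [1 − ((1+0.1002)/(1+r))^3] / (r − 0.1002) = A$145,325.20.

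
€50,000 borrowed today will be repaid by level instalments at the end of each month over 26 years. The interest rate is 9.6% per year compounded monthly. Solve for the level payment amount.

€436.32

Level ordinary annuity; solve PV = PMT × [(1 − (1+r)^−n)/r] for PMT.
Periodic rate r = 0.096/12 per month; n is counted in months.
With n = 312: PMT = 50,000 / ([(1 − (1+r)^−n)/r]) = €436.32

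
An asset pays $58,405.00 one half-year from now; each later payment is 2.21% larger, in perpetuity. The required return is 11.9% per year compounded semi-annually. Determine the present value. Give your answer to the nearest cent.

$1,561,631.02

Periodic rate r = 0.119/2 per half-year.
Growing perpetuity (Gordon): PV = PMT₁ / (r − g) = 58,405 / (r − 0.0221) = $1,561,631.02.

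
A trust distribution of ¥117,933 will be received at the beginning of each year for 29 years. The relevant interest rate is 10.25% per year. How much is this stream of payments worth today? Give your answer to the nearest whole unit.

¥1,193,628

This is an annuity due: 29 payments of ¥117,933 at the beginning of each year.
Periodic rate r = 0.1025 per year.
PV = PMT × [(1 − (1+r)^−n)/r] × (1+r) = 117,933 × [1 − (1+r)^−29] / r × (1+r) = ¥1,193,628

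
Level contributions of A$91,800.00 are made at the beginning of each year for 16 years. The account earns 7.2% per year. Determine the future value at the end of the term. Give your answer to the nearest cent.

This is an annuity due: 16 deposits of A$91,800.00 at the beginning of each year.
Periodic rate r = 0.072 per year.
FV = PMT × [((1+r)^n − 1)/r] × (1+r) = 91,800 × [(1+r)^16 − 1] / r × (1+r) = A$2,790,597.36

A$2,790,597.36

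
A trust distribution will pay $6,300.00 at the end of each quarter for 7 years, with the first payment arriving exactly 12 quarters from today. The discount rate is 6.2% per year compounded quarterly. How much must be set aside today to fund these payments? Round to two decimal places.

Ordinary annuity of 28 payments, first payment at period 12.
Periodic rate r = 0.062/4 per quarter; n is counted in quarters.
The ordinary-annuity PV formula values the stream one period before the first payment (period 11); discount that back 11 periods:
PV₀ = 6,300 × [1 − (1+r)^−28] / r × (1+r)^−11 = $120,090.12

$120,090.12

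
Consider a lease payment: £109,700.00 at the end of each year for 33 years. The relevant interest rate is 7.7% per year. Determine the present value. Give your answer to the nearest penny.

£1,301,479.02

This is an ordinary annuity: 33 payments of £109,700.00 at the end of each year.
Periodic rate r = 0.077 per year.
PV = PMT × [(1 − (1+r)^−n)/r] = 109,700 × [1 − (1+r)^−33] / r = £1,301,479.02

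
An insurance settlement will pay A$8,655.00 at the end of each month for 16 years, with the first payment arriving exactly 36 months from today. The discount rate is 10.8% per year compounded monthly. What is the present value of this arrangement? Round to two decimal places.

Ordinary annuity of 192 payments, first payment at period 36.
Periodic rate r = 0.108/12 per month; n is counted in months.
The ordinary-annuity PV formula values the stream one period before the first payment (period 35); discount that back 35 periods:
PV₀ = 8,655 × [1 − (1+r)^−192] / r × (1+r)^−35 = A$576,988.97

A$576,988.97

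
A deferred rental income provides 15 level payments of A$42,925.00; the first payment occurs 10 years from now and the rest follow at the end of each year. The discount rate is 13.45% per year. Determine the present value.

Ordinary annuity of 15 payments, first payment at period 10.
Periodic rate r = 0.1345 per year.
The ordinary-annuity PV formula values the stream one period before the first payment (period 9); discount that back 9 periods:
PV₀ = 42,925 × [1 − (1+r)^−15] / r × (1+r)^−9 = A$87,064.42

A$87,064.42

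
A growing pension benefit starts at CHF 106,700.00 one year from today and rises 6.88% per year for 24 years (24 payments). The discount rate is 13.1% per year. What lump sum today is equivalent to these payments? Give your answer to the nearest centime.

CHF 1,274,080.96

Periodic rate r = 0.131 per year.
Growing ordinary annuity: PV = PMT₁ × [1 − ((1+g)/(1+r))^n] / (r − g) = 106,700 × [1 − ((1+0.0688)/(1+r))^24] / (r − 0.0688) = CHF 1,274,080.96.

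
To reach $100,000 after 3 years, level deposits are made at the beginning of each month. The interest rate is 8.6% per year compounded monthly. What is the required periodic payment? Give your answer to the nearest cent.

Level annuity due; solve FV = PMT × [((1+r)^n − 1)/r] × (1+r) for PMT.
Periodic rate r = 0.086/12 per month; n is counted in months.
With n = 36: PMT = 100,000 / ([((1+r)^n − 1)/r] × (1+r)) = $2,427.33

$2,427.33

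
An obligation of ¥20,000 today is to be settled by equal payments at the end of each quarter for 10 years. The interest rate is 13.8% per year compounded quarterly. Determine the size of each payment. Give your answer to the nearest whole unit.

Level ordinary annuity; solve PV = PMT × [(1 − (1+r)^−n)/r] for PMT.
Periodic rate r = 0.138/4 per quarter; n is counted in quarters.
With n = 40: PMT = 20,000 / ([(1 − (1+r)^−n)/r]) = ¥929

¥929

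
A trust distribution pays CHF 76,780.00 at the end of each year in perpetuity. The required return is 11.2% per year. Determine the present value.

CHF 685,535.71

Periodic rate r = 0.112 per year.
Level perpetuity: PV = PMT / r = 76,780 / (0.112) = CHF 685,535.71.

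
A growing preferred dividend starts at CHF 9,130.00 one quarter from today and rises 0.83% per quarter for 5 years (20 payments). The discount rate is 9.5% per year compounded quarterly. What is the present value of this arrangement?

Periodic rate r = 0.095/4 per quarter; n is counted in quarters.
Growing ordinary annuity: PV = PMT₁ × [1 − ((1+g)/(1+r))^n] / (r − g) = 9,130 × [1 − ((1+0.0083)/(1+r))^20] / (r − 0.0083) = CHF 154,965.76.

CHF 154,965.76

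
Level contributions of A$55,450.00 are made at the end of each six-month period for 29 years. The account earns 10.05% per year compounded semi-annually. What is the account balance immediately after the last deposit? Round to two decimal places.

A$17,852,291.17

This is an ordinary annuity: 58 deposits of A$55,450.00 at the end of each six-month period.
Periodic rate r = 0.1005/2 per half-year; n is counted in half-years.
FV = PMT × [((1+r)^n − 1)/r] = 55,450 × [(1+r)^58 − 1] / r = A$17,852,291.17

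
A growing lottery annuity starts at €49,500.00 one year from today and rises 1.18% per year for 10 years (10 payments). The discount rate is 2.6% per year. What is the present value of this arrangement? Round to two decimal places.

Periodic rate r = 0.026 per year.
Growing ordinary annuity: PV = PMT₁ × [1 − ((1+g)/(1+r))^n] / (r − g) = 49,500 × [1 − ((1+0.0118)/(1+r))^10] / (r − 0.0118) = €453,490.99.

€453,490.99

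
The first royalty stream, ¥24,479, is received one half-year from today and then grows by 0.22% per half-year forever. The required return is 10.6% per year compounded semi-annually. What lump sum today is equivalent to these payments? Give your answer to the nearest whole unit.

Periodic rate r = 0.106/2 per half-year.
Growing perpetuity (Gordon): PV = PMT₁ / (r − g) = 24,479 / (r − 0.0022) = ¥481,870.

¥481,870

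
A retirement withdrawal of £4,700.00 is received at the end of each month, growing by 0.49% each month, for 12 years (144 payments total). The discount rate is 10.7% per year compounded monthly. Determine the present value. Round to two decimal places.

Periodic rate r = 0.107/12 per month; n is counted in months.
Growing ordinary annuity: PV = PMT₁ × [1 − ((1+g)/(1+r))^n] / (r − g) = 4,700 × [1 − ((1+0.0049)/(1+r))^144] / (r − 0.0049) = £511,315.90.

£511,315.90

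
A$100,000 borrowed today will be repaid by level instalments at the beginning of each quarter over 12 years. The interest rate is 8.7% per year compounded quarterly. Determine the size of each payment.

A$3,305.47

Level annuity due; solve PV = PMT × [(1 − (1+r)^−n)/r] × (1+r) for PMT.
Periodic rate r = 0.087/4 per quarter; n is counted in quarters.
With n = 48: PMT = 100,000 / ([(1 − (1+r)^−n)/r] × (1+r)) = A$3,305.47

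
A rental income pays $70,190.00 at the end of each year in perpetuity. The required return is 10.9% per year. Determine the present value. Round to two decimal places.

$643,944.95

Periodic rate r = 0.109 per year.
Level perpetuity: PV = PMT / r = 70,190 / (0.109) = $643,944.95.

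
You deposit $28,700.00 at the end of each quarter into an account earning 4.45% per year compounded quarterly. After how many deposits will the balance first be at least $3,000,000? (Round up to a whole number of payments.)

Periodic rate r = 0.0445/4 per quarter; n is counted in quarters.
Ordinary annuity FV: 3,000,000 = 28,700 × [((1+r)^n − 1)/r].
(1+r)^n = 1 + 3,000,000 × r / 28,700, so n = ln(1 + 3,000,000·r/28,700) / ln(1+r) = 69.73.
Round up to a whole number of payments: n = 70.

70 payments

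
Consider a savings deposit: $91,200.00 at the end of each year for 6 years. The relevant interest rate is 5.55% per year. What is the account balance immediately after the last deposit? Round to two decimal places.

$628,981.48

This is an ordinary annuity: 6 deposits of $91,200.00 at the end of each year.
Periodic rate r = 0.0555 per year.
FV = PMT × [((1+r)^n − 1)/r] = 91,200 × [(1+r)^6 − 1] / r = $628,981.48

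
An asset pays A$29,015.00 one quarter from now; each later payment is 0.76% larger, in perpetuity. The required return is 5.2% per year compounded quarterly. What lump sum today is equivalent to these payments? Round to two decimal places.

A$5,373,148.15

Periodic rate r = 0.052/4 per quarter.
Growing perpetuity (Gordon): PV = PMT₁ / (r − g) = 29,015 / (r − 0.0076) = A$5,373,148.15.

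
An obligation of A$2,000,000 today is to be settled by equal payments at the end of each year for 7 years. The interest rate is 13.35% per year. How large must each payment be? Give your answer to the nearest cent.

Level ordinary annuity; solve PV = PMT × [(1 − (1+r)^−n)/r] for PMT.
Periodic rate r = 0.1335 per year.
With n = 7: PMT = 2,000,000 / ([(1 − (1+r)^−n)/r]) = A$457,158.79

A$457,158.79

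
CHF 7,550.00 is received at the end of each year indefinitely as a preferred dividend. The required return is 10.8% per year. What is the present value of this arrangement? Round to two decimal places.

CHF 69,907.41

Periodic rate r = 0.108 per year.
Level perpetuity: PV = PMT / r = 7,550 / (0.108) = CHF 69,907.41.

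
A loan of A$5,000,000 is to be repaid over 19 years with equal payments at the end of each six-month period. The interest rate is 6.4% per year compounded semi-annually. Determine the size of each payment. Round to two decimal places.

A$229,263.95

Level ordinary annuity; solve PV = PMT × [(1 − (1+r)^−n)/r] for PMT.
Periodic rate r = 0.064/2 per half-year; n is counted in half-years.
With n = 38: PMT = 5,000,000 / ([(1 − (1+r)^−n)/r]) = A$229,263.95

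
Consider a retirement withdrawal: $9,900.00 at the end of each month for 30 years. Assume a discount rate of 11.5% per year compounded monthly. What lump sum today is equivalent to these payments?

$999,705.71

This is an ordinary annuity: 360 payments of $9,900.00 at the end of each month.
Periodic rate r = 0.115/12 per month; n is counted in months.
PV = PMT × [(1 − (1+r)^−n)/r] = 9,900 × [1 − (1+r)^−360] / r = $999,705.71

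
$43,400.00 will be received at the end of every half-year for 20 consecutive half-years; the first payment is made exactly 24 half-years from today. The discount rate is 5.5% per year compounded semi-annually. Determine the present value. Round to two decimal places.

$354,102.64

Ordinary annuity of 20 payments, first payment at period 24.
Periodic rate r = 0.055/2 per half-year; n is counted in half-years.
The ordinary-annuity PV formula values the stream one period before the first payment (period 23); discount that back 23 periods:
PV₀ = 43,400 × [1 − (1+r)^−20] / r × (1+r)^−23 = $354,102.64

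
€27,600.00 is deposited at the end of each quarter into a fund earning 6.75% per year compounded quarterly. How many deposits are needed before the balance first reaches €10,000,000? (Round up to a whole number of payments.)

Periodic rate r = 0.0675/4 per quarter; n is counted in quarters.
Ordinary annuity FV: 10,000,000 = 27,600 × [((1+r)^n − 1)/r].
(1+r)^n = 1 + 10,000,000 × r / 27,600, so n = ln(1 + 10,000,000·r/27,600) / ln(1+r) = 117.25.
Round up to a whole number of payments: n = 118.

118 payments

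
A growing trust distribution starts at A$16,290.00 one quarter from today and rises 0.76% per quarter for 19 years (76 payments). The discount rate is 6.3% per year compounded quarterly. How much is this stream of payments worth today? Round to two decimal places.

A$915,184.50

Periodic rate r = 0.063/4 per quarter; n is counted in quarters.
Growing ordinary annuity: PV = PMT₁ × [1 − ((1+g)/(1+r))^n] / (r − g) = 16,290 × [1 − ((1+0.0076)/(1+r))^76] / (r − 0.0076) = A$915,184.50.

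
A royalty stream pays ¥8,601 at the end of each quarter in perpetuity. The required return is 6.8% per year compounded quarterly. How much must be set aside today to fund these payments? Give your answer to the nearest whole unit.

¥505,941

Periodic rate r = 0.068/4 per quarter.
Level perpetuity: PV = PMT / r = 8,601 / (0.068/4) = ¥505,941.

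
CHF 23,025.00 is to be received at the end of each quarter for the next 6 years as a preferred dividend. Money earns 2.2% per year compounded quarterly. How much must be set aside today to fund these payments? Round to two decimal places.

This is an ordinary annuity: 24 payments of CHF 23,025.00 at the end of each quarter.
Periodic rate r = 0.022/4 per quarter; n is counted in quarters.
PV = PMT × [(1 − (1+r)^−n)/r] = 23,025 × [1 − (1+r)^−24] / r = CHF 516,354.45

CHF 516,354.45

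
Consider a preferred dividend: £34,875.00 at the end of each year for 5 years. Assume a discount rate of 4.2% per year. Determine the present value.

This is an ordinary annuity: 5 payments of £34,875.00 at the end of each year.
Periodic rate r = 0.042 per year.
PV = PMT × [(1 − (1+r)^−n)/r] = 34,875 × [1 − (1+r)^−5] / r = £154,388.84

£154,388.84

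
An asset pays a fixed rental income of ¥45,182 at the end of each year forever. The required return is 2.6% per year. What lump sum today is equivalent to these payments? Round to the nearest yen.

¥1,737,769

Periodic rate r = 0.026 per year.
Level perpetuity: PV = PMT / r = 45,182 / (0.026) = ¥1,737,769.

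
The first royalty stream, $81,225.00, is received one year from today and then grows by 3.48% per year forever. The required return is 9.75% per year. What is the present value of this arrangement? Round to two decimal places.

Periodic rate r = 0.0975 per year.
Growing perpetuity (Gordon): PV = PMT₁ / (r − g) = 81,225 / (r − 0.0348) = $1,295,454.55.

$1,295,454.55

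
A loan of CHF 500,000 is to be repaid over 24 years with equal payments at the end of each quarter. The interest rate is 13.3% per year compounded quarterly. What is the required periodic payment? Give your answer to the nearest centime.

Level ordinary annuity; solve PV = PMT × [(1 − (1+r)^−n)/r] for PMT.
Periodic rate r = 0.133/4 per quarter; n is counted in quarters.
With n = 96: PMT = 500,000 / ([(1 − (1+r)^−n)/r]) = CHF 17,377.07

CHF 17,377.07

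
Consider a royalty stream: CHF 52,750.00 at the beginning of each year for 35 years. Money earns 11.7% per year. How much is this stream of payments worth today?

This is an annuity due: 35 payments of CHF 52,750.00 at the beginning of each year.
Periodic rate r = 0.117 per year.
PV = PMT × [(1 − (1+r)^−n)/r] × (1+r) = 52,750 × [1 − (1+r)^−35] / r × (1+r) = CHF 493,127.90

CHF 493,127.90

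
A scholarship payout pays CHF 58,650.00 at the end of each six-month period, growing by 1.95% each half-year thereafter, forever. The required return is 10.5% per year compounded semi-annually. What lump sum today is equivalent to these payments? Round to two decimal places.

Periodic rate r = 0.105/2 per half-year.
Growing perpetuity (Gordon): PV = PMT₁ / (r − g) = 58,650 / (r − 0.0195) = CHF 1,777,272.73.

CHF 1,777,272.73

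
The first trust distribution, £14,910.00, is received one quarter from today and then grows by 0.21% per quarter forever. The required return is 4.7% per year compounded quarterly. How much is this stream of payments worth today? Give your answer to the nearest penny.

£1,545,077.72

Periodic rate r = 0.047/4 per quarter.
Growing perpetuity (Gordon): PV = PMT₁ / (r − g) = 14,910 / (r − 0.0021) = £1,545,077.72.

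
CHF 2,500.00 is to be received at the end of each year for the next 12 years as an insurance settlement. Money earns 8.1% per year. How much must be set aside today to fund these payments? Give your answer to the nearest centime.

This is an ordinary annuity: 12 payments of CHF 2,500.00 at the end of each year.
Periodic rate r = 0.081 per year.
PV = PMT × [(1 − (1+r)^−n)/r] = 2,500 × [1 − (1+r)^−12] / r = CHF 18,742.97

CHF 18,742.97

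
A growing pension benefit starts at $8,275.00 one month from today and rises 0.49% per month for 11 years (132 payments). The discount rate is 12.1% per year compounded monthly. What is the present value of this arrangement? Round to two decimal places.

$786,950.67

Periodic rate r = 0.121/12 per month; n is counted in months.
Growing ordinary annuity: PV = PMT₁ × [1 − ((1+g)/(1+r))^n] / (r − g) = 8,275 × [1 − ((1+0.0049)/(1+r))^132] / (r − 0.0049) = $786,950.67.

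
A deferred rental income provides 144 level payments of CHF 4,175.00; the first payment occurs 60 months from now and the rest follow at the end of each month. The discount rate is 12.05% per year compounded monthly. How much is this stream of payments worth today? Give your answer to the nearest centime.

CHF 175,887.38

Ordinary annuity of 144 payments, first payment at period 60.
Periodic rate r = 0.1205/12 per month; n is counted in months.
The ordinary-annuity PV formula values the stream one period before the first payment (period 59); discount that back 59 periods:
PV₀ = 4,175 × [1 − (1+r)^−144] / r × (1+r)^−59 = CHF 175,887.38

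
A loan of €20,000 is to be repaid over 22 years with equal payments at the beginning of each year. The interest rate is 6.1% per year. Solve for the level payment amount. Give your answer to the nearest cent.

Level annuity due; solve PV = PMT × [(1 − (1+r)^−n)/r] × (1+r) for PMT.
Periodic rate r = 0.061 per year.
With n = 22: PMT = 20,000 / ([(1 − (1+r)^−n)/r] × (1+r)) = €1,579.06

€1,579.06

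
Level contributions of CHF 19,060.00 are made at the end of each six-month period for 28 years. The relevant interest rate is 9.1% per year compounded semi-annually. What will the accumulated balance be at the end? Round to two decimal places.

CHF 4,642,346.46

This is an ordinary annuity: 56 deposits of CHF 19,060.00 at the end of each six-month period.
Periodic rate r = 0.091/2 per half-year; n is counted in half-years.
FV = PMT × [((1+r)^n − 1)/r] = 19,060 × [(1+r)^56 − 1] / r = CHF 4,642,346.46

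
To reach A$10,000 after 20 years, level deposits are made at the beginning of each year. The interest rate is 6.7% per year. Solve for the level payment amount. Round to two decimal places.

A$236.21

Level annuity due; solve FV = PMT × [((1+r)^n − 1)/r] × (1+r) for PMT.
Periodic rate r = 0.067 per year.
With n = 20: PMT = 10,000 / ([((1+r)^n − 1)/r] × (1+r)) = A$236.21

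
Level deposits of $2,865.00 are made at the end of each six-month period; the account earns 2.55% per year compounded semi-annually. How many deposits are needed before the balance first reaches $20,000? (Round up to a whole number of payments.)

7 payments

Periodic rate r = 0.0255/2 per half-year; n is counted in half-years.
Ordinary annuity FV: 20,000 = 2,865 × [((1+r)^n − 1)/r].
(1+r)^n = 1 + 20,000 × r / 2,865, so n = ln(1 + 20,000·r/2,865) / ln(1+r) = 6.73.
Round up to a whole number of payments: n = 7.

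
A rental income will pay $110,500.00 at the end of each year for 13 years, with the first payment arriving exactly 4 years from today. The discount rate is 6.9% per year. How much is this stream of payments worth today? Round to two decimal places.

$760,289.00

Ordinary annuity of 13 payments, first payment at period 4.
Periodic rate r = 0.069 per year.
The ordinary-annuity PV formula values the stream one period before the first payment (period 3); discount that back 3 periods:
PV₀ = 110,500 × [1 − (1+r)^−13] / r × (1+r)^−3 = $760,289.00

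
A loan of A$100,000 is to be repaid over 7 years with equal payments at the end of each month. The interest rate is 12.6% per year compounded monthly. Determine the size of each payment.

Level ordinary annuity; solve PV = PMT × [(1 − (1+r)^−n)/r] for PMT.
Periodic rate r = 0.126/12 per month; n is counted in months.
With n = 84: PMT = 100,000 / ([(1 − (1+r)^−n)/r]) = A$1,797.52

A$1,797.52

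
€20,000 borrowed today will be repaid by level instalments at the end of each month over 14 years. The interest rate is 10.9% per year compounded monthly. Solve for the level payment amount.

€232.58

Level ordinary annuity; solve PV = PMT × [(1 − (1+r)^−n)/r] for PMT.
Periodic rate r = 0.109/12 per month; n is counted in months.
With n = 168: PMT = 20,000 / ([(1 − (1+r)^−n)/r]) = €232.58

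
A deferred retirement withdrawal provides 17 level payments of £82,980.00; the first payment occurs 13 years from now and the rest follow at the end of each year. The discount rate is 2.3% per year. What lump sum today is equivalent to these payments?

£880,492.15

Ordinary annuity of 17 payments, first payment at period 13.
Periodic rate r = 0.023 per year.
The ordinary-annuity PV formula values the stream one period before the first payment (period 12); discount that back 12 periods:
PV₀ = 82,980 × [1 − (1+r)^−17] / r × (1+r)^−12 = £880,492.15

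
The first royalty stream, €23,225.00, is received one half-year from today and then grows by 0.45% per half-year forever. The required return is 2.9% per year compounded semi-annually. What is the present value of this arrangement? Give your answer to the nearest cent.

€2,322,500.00

Periodic rate r = 0.029/2 per half-year.
Growing perpetuity (Gordon): PV = PMT₁ / (r − g) = 23,225 / (r − 0.0045) = €2,322,500.00.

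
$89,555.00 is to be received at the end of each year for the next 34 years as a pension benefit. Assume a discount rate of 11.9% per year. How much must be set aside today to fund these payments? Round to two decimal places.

This is an ordinary annuity: 34 payments of $89,555.00 at the end of each year.
Periodic rate r = 0.119 per year.
PV = PMT × [(1 − (1+r)^−n)/r] = 89,555 × [1 − (1+r)^−34] / r = $736,107.19

$736,107.19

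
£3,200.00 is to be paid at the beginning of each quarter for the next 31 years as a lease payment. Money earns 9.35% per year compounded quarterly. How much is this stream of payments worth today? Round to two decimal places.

£132,116.29

This is an annuity due: 124 payments of £3,200.00 at the beginning of each quarter.
Periodic rate r = 0.0935/4 per quarter; n is counted in quarters.
PV = PMT × [(1 − (1+r)^−n)/r] × (1+r) = 3,200 × [1 − (1+r)^−124] / r × (1+r) = £132,116.29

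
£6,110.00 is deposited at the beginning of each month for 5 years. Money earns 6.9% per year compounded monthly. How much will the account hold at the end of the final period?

This is an annuity due: 60 deposits of £6,110.00 at the beginning of each month.
Periodic rate r = 0.069/12 per month; n is counted in months.
FV = PMT × [((1+r)^n − 1)/r] × (1+r) = 6,110 × [(1+r)^60 − 1] / r × (1+r) = £438,811.02

£438,811.02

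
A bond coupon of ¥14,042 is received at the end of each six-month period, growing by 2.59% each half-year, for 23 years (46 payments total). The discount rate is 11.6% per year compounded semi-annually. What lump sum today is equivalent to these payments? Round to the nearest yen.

Periodic rate r = 0.116/2 per half-year; n is counted in half-years.
Growing ordinary annuity: PV = PMT₁ × [1 − ((1+g)/(1+r))^n] / (r − g) = 14,042 × [1 − ((1+0.0259)/(1+r))^46] / (r − 0.0259) = ¥331,419.

¥331,419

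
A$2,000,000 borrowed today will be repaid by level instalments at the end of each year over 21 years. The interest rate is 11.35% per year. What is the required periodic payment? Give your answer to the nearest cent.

A$253,516.19

Level ordinary annuity; solve PV = PMT × [(1 − (1+r)^−n)/r] for PMT.
Periodic rate r = 0.1135 per year.
With n = 21: PMT = 2,000,000 / ([(1 − (1+r)^−n)/r]) = A$253,516.19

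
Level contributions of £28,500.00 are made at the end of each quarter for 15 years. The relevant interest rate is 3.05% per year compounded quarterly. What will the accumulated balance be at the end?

£2,158,072.26

This is an ordinary annuity: 60 deposits of £28,500.00 at the end of each quarter.
Periodic rate r = 0.0305/4 per quarter; n is counted in quarters.
FV = PMT × [((1+r)^n − 1)/r] = 28,500 × [(1+r)^60 − 1] / r = £2,158,072.26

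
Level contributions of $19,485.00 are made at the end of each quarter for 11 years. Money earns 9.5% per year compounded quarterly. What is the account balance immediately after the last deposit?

This is an ordinary annuity: 44 deposits of $19,485.00 at the end of each quarter.
Periodic rate r = 0.095/4 per quarter; n is counted in quarters.
FV = PMT × [((1+r)^n − 1)/r] = 19,485 × [(1+r)^44 − 1] / r = $1,484,038.27

$1,484,038.27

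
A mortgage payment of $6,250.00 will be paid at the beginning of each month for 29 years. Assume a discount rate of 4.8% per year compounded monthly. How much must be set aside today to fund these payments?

This is an annuity due: 348 payments of $6,250.00 at the beginning of each month.
Periodic rate r = 0.048/12 per month; n is counted in months.
PV = PMT × [(1 − (1+r)^−n)/r] × (1+r) = 6,250 × [1 − (1+r)^−348] / r × (1+r) = $1,177,709.55

$1,177,709.55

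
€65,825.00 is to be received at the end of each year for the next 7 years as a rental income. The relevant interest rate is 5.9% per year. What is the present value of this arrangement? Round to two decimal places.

€368,769.92

This is an ordinary annuity: 7 payments of €65,825.00 at the end of each year.
Periodic rate r = 0.059 per year.
PV = PMT × [(1 − (1+r)^−n)/r] = 65,825 × [1 − (1+r)^−7] / r = €368,769.92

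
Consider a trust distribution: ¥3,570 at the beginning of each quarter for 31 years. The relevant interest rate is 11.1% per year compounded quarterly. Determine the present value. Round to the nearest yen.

This is an annuity due: 124 payments of ¥3,570 at the beginning of each quarter.
Periodic rate r = 0.111/4 per quarter; n is counted in quarters.
PV = PMT × [(1 − (1+r)^−n)/r] × (1+r) = 3,570 × [1 − (1+r)^−124] / r × (1+r) = ¥127,780

¥127,780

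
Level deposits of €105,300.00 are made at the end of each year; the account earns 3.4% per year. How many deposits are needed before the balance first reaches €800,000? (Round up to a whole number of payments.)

7 payments

Periodic rate r = 0.034 per year.
Ordinary annuity FV: 800,000 = 105,300 × [((1+r)^n − 1)/r].
(1+r)^n = 1 + 800,000 × r / 105,300, so n = ln(1 + 800,000·r/105,300) / ln(1+r) = 6.87.
Round up to a whole number of payments: n = 7.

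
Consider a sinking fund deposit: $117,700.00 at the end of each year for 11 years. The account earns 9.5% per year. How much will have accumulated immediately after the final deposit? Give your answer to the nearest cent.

This is an ordinary annuity: 11 deposits of $117,700.00 at the end of each year.
Periodic rate r = 0.095 per year.
FV = PMT × [((1+r)^n − 1)/r] = 117,700 × [(1+r)^11 − 1] / r = $2,123,133.60

$2,123,133.60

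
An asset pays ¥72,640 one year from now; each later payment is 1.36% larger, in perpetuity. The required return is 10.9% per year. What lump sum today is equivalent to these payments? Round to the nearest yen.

¥761,426

Periodic rate r = 0.109 per year.
Growing perpetuity (Gordon): PV = PMT₁ / (r − g) = 72,640 / (r − 0.0136) = ¥761,426.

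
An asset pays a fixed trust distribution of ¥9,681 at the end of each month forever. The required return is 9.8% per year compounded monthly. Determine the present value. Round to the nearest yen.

¥1,185,429

Periodic rate r = 0.098/12 per month.
Level perpetuity: PV = PMT / r = 9,681 / (0.098/12) = ¥1,185,429.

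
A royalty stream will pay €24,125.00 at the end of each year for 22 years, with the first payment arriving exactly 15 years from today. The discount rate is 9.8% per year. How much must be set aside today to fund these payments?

Ordinary annuity of 22 payments, first payment at period 15.
Periodic rate r = 0.098 per year.
The ordinary-annuity PV formula values the stream one period before the first payment (period 14); discount that back 14 periods:
PV₀ = 24,125 × [1 − (1+r)^−22] / r × (1+r)^−14 = €57,995.28

€57,995.28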